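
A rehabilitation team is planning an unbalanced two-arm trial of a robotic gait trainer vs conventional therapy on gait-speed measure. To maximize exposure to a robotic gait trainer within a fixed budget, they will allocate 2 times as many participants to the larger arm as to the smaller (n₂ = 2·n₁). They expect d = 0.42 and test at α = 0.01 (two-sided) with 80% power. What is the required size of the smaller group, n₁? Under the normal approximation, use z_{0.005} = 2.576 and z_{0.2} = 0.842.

With allocation ratio k = n₂/n₁ = 2, Var(x̄₁−x̄₂) = σ²(1/n₁ + 1/(k·n₁)) = σ²·(k+1)/(k·n₁).
So n₁ = (1 + 1/k)·((z_{α/2} + z_β)/d)² = 1.500 × (3.418/0.42)².
n₁ = 1.500 × 66.23 = 99.3.
Round up: n₁ = 100, giving n₂ = 2 × 100 = 200.

n₁ = 100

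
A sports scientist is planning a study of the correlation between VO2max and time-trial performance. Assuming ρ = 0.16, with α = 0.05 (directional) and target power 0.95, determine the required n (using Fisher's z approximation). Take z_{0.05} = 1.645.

Fisher's z: C = ½·ln((1+r)/(1−r)) = ½·ln(1.3810) = 0.1614.
n = ((z_{α} + z_β)/C)² + 3.
(1.645 + 1.645) / 0.1614 = 3.290 / 0.1614 = 20.384.
n = 20.384² + 3 = 415.51 + 3 = 418.5.
Round up.

n = 419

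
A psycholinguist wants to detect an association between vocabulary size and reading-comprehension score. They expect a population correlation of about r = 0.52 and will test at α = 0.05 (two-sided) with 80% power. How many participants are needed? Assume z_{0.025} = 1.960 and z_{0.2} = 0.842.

Fisher's z: C = ½·ln((1+r)/(1−r)) = ½·ln(3.1667) = 0.5763.
n = ((z_{α/2} + z_β)/C)² + 3.
(1.960 + 0.842) / 0.5763 = 2.802 / 0.5763 = 4.862.
n = 4.862² + 3 = 23.64 + 3 = 26.6.
Round up.

n = 27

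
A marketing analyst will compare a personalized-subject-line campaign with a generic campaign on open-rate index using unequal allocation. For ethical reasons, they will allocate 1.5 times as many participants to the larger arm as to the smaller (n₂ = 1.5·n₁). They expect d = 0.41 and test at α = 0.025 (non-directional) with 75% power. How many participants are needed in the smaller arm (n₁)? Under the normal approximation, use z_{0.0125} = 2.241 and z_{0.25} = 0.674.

n₁ = 85

With allocation ratio k = n₂/n₁ = 1.5, Var(x̄₁−x̄₂) = σ²(1/n₁ + 1/(k·n₁)) = σ²·(k+1)/(k·n₁).
So n₁ = (1 + 1/k)·((z_{α/2} + z_β)/d)² = 1.667 × (2.915/0.41)².
n₁ = 1.667 × 50.55 = 84.2.
Round up: n₁ = 85, giving n₂ = ⌈1.5 × 85⌉ = ⌈127.5⌉ = 128.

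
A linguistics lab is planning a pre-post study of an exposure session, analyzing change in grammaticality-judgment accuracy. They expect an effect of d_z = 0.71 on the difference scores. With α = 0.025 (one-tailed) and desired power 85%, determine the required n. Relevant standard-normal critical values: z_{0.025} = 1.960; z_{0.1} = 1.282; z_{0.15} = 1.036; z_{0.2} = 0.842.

For a paired (one-sample on differences) test: n = ((z_{α} + z_β) / d)².
z_{α} + z_β = 1.960 + 1.036 = 2.996.
n = (2.996 / 0.71)² = 4.220² = 17.81.
Round up.

n = 18 pairs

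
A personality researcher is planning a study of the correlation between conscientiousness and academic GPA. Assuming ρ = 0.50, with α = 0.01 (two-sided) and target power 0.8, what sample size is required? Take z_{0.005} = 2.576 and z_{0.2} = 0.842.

n = 42

Fisher's z: C = ½·ln((1+r)/(1−r)) = ½·ln(3.0000) = 0.5493.
n = ((z_{α/2} + z_β)/C)² + 3.
(2.576 + 0.842) / 0.5493 = 3.418 / 0.5493 = 6.222.
n = 6.222² + 3 = 38.72 + 3 = 41.7.
Round up.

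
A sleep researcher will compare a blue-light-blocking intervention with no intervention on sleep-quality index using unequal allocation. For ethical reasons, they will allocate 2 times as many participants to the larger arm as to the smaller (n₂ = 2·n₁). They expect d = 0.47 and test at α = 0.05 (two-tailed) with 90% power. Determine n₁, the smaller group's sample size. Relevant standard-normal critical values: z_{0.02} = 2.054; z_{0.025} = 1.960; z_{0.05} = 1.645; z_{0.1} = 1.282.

n₁ = 72

With allocation ratio k = n₂/n₁ = 2, Var(x̄₁−x̄₂) = σ²(1/n₁ + 1/(k·n₁)) = σ²·(k+1)/(k·n₁).
So n₁ = (1 + 1/k)·((z_{α/2} + z_β)/d)² = 1.500 × (3.242/0.47)².
n₁ = 1.500 × 47.58 = 71.4.
Round up: n₁ = 72, giving n₂ = 2 × 72 = 144.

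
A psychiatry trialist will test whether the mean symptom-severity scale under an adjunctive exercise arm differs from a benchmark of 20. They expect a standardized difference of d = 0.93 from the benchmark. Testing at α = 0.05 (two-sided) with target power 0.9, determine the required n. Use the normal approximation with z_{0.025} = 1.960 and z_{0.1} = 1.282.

n = 13

For a one-sample test: n = ((z_{α/2} + z_β) / d)².
z_{α/2} + z_β = 1.960 + 1.282 = 3.242.
n = (3.242 / 0.93)² = 3.486² = 12.15.
Round up.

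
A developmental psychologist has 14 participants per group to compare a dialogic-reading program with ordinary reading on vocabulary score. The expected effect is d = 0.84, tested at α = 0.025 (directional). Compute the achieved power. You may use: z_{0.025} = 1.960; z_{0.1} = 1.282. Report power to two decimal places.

For two equal groups, power = Φ(d·√(n/2) − z_{α}).
d·√(n/2) = 0.84 × √(14/2) = 0.84 × 2.646 = 2.222.
z_β = 2.222 − 1.960 = 0.262.
Power = Φ(0.262) = 0.604.

power ≈ 0.60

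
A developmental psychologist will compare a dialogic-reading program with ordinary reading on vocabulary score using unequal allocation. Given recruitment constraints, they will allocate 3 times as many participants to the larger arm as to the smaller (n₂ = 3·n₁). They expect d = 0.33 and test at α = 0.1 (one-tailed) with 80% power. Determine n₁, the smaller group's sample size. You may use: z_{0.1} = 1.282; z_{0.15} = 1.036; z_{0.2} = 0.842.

n₁ = 56

With allocation ratio k = n₂/n₁ = 3, Var(x̄₁−x̄₂) = σ²(1/n₁ + 1/(k·n₁)) = σ²·(k+1)/(k·n₁).
So n₁ = (1 + 1/k)·((z_{α} + z_β)/d)² = 1.333 × (2.124/0.33)².
n₁ = 1.333 × 41.43 = 55.2.
Round up: n₁ = 56, giving n₂ = 3 × 56 = 168.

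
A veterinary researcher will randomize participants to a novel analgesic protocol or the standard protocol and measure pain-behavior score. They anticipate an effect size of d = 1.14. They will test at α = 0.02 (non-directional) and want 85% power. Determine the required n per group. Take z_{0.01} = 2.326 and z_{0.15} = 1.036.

n = 18 per group

For two independent groups with equal n: n = 2·((z_{α/2} + z_β) / d)².
z_{α/2} + z_β = 2.326 + 1.036 = 3.362.
n = 2 × (3.362 / 1.14)² = 2 × 2.949² = 2 × 8.70 = 17.4.
Round up to the next whole participant.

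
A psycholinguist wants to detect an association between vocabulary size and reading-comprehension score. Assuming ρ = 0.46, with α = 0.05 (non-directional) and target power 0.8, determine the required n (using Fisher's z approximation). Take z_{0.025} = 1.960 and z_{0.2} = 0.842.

n = 35

Fisher's z: C = ½·ln((1+r)/(1−r)) = ½·ln(2.7037) = 0.4973.
n = ((z_{α/2} + z_β)/C)² + 3.
(1.960 + 0.842) / 0.4973 = 2.802 / 0.4973 = 5.634.
n = 5.634² + 3 = 31.75 + 3 = 34.7.
Round up.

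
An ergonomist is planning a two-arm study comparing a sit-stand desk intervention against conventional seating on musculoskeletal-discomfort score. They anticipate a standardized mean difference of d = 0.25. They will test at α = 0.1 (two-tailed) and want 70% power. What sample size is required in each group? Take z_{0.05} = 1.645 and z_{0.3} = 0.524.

For two independent groups with equal n: n = 2·((z_{α/2} + z_β) / d)².
z_{α/2} + z_β = 1.645 + 0.524 = 2.169.
n = 2 × (2.169 / 0.25)² = 2 × 8.676² = 2 × 75.27 = 150.5.
Round up to the next whole participant.

n = 151 per group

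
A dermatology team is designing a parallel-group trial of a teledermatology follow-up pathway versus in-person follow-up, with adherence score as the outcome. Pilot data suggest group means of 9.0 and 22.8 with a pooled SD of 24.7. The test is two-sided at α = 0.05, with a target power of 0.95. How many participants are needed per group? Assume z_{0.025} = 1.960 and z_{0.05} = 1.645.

Cohen's d = |M₁ − M₂| / SD_pooled = |9.0 − 22.8| / 24.7 = 13.8 / 24.7 = 0.559.
For two independent groups with equal n: n = 2·((z_{α/2} + z_β) / d)².
z_{α/2} + z_β = 1.960 + 1.645 = 3.605.
n = 2 × (3.605 / 0.559)² = 2 × 6.449² = 2 × 41.59 = 83.2.
Round up to the next whole participant.

n = 84 per group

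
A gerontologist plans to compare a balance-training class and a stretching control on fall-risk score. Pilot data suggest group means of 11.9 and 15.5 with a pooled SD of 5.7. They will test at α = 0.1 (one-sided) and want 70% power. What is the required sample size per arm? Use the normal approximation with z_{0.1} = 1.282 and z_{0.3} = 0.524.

Cohen's d = |M₁ − M₂| / SD_pooled = |11.9 − 15.5| / 5.7 = 3.6 / 5.7 = 0.632.
For two independent groups with equal n: n = 2·((z_{α} + z_β) / d)².
z_{α} + z_β = 1.282 + 0.524 = 1.806.
n = 2 × (1.806 / 0.632)² = 2 × 2.858² = 2 × 8.17 = 16.3.
Round up to the next whole participant.

n = 17 per group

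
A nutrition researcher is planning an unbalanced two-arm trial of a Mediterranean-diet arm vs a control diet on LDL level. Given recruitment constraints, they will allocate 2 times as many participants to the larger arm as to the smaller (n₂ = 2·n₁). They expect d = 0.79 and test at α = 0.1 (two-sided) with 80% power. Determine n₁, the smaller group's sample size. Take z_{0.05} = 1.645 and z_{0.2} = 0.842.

n₁ = 15

With allocation ratio k = n₂/n₁ = 2, Var(x̄₁−x̄₂) = σ²(1/n₁ + 1/(k·n₁)) = σ²·(k+1)/(k·n₁).
So n₁ = (1 + 1/k)·((z_{α/2} + z_β)/d)² = 1.500 × (2.487/0.79)².
n₁ = 1.500 × 9.91 = 14.9.
Round up: n₁ = 15, giving n₂ = 2 × 15 = 30.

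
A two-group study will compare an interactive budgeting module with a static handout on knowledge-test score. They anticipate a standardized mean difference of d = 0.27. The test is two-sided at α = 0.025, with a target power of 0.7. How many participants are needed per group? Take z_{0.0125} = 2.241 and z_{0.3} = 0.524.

n = 210 per group

For two independent groups with equal n: n = 2·((z_{α/2} + z_β) / d)².
z_{α/2} + z_β = 2.241 + 0.524 = 2.765.
n = 2 × (2.765 / 0.27)² = 2 × 10.241² = 2 × 104.87 = 209.7.
Round up to the next whole participant.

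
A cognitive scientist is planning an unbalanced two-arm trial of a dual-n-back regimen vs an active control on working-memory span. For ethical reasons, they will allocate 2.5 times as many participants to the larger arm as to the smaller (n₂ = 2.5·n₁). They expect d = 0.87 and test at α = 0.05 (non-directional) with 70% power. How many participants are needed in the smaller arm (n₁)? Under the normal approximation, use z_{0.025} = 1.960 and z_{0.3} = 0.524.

n₁ = 12

With allocation ratio k = n₂/n₁ = 2.5, Var(x̄₁−x̄₂) = σ²(1/n₁ + 1/(k·n₁)) = σ²·(k+1)/(k·n₁).
So n₁ = (1 + 1/k)·((z_{α/2} + z_β)/d)² = 1.400 × (2.484/0.87)².
n₁ = 1.400 × 8.15 = 11.4.
Round up: n₁ = 12, giving n₂ = 2.5 × 12 = 30.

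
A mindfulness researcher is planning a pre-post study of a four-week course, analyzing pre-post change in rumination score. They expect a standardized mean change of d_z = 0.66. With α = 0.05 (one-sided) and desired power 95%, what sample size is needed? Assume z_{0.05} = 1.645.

n = 25 pairs

For a paired (one-sample on differences) test: n = ((z_{α} + z_β) / d)².
z_{α} + z_β = 1.645 + 1.645 = 3.290.
n = (3.290 / 0.66)² = 4.985² = 24.85.
Round up.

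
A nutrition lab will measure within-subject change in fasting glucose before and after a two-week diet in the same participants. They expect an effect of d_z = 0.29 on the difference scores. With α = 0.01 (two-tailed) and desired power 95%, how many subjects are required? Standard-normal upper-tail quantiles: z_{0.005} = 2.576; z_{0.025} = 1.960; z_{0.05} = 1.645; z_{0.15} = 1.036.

n = 212 pairs

For a paired (one-sample on differences) test: n = ((z_{α/2} + z_β) / d)².
z_{α/2} + z_β = 2.576 + 1.645 = 4.221.
n = (4.221 / 0.29)² = 14.555² = 211.85.
Round up.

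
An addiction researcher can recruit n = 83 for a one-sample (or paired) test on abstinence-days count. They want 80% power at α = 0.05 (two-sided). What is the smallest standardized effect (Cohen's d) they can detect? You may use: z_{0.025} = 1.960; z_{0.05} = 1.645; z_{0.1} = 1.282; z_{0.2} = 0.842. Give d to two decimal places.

For a single sample (or paired design) of n = 83: d_min = (z_{α/2} + z_β)/√n.
z-sum = 1.960 + 0.842 = 2.802.
d_min = 2.802 / √83 = 2.802 / 9.110 = 0.308.

d_min ≈ 0.31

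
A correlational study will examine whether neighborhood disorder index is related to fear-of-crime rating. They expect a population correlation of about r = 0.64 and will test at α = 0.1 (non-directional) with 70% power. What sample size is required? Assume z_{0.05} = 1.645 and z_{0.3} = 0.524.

Fisher's z: C = ½·ln((1+r)/(1−r)) = ½·ln(4.5556) = 0.7582.
n = ((z_{α/2} + z_β)/C)² + 3.
(1.645 + 0.524) / 0.7582 = 2.169 / 0.7582 = 2.861.
n = 2.861² + 3 = 8.18 + 3 = 11.2.
Round up.

n = 12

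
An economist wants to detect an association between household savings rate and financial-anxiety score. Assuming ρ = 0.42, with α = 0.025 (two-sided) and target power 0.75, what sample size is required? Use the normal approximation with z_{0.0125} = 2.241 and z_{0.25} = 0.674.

Fisher's z: C = ½·ln((1+r)/(1−r)) = ½·ln(2.4483) = 0.4477.
n = ((z_{α/2} + z_β)/C)² + 3.
(2.241 + 0.674) / 0.4477 = 2.915 / 0.4477 = 6.511.
n = 6.511² + 3 = 42.39 + 3 = 45.4.
Round up.

n = 46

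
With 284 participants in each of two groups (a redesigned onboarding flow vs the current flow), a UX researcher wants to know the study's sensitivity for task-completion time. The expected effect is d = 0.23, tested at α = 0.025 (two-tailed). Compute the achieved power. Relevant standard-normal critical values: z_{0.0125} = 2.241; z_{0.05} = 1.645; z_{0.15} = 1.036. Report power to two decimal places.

For two equal groups, power = Φ(d·√(n/2) − z_{α/2}).
d·√(n/2) = 0.23 × √(284/2) = 0.23 × 11.916 = 2.741.
z_β = 2.741 − 2.241 = 0.500.
Power = Φ(0.500) = 0.691.

power ≈ 0.69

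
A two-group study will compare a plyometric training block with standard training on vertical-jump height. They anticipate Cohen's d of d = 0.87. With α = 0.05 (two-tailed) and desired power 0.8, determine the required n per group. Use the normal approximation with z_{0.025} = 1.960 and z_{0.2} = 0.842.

n = 21 per group

For two independent groups with equal n: n = 2·((z_{α/2} + z_β) / d)².
z_{α/2} + z_β = 1.960 + 0.842 = 2.802.
n = 2 × (2.802 / 0.87)² = 2 × 3.221² = 2 × 10.37 = 20.7.
Round up to the next whole participant.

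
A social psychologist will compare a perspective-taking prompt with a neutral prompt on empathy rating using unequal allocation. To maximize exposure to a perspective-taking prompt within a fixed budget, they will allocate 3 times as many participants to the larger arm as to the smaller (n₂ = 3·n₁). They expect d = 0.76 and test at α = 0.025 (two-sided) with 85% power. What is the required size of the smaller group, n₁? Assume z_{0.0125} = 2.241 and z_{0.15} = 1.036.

With allocation ratio k = n₂/n₁ = 3, Var(x̄₁−x̄₂) = σ²(1/n₁ + 1/(k·n₁)) = σ²·(k+1)/(k·n₁).
So n₁ = (1 + 1/k)·((z_{α/2} + z_β)/d)² = 1.333 × (3.277/0.76)².
n₁ = 1.333 × 18.59 = 24.8.
Round up: n₁ = 25, giving n₂ = 3 × 25 = 75.

n₁ = 25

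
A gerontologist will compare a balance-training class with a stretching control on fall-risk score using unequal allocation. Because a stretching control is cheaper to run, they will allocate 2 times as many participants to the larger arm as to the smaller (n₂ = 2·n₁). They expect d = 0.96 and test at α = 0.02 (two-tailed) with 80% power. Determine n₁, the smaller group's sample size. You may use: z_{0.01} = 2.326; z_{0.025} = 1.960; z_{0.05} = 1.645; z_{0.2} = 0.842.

With allocation ratio k = n₂/n₁ = 2, Var(x̄₁−x̄₂) = σ²(1/n₁ + 1/(k·n₁)) = σ²·(k+1)/(k·n₁).
So n₁ = (1 + 1/k)·((z_{α/2} + z_β)/d)² = 1.500 × (3.168/0.96)².
n₁ = 1.500 × 10.89 = 16.3.
Round up: n₁ = 17, giving n₂ = 2 × 17 = 34.

n₁ = 17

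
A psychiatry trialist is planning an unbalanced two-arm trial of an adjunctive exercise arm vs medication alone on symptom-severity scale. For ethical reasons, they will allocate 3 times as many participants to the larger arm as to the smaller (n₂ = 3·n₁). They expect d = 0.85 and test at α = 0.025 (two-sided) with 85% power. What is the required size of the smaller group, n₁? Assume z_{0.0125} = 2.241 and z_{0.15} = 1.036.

With allocation ratio k = n₂/n₁ = 3, Var(x̄₁−x̄₂) = σ²(1/n₁ + 1/(k·n₁)) = σ²·(k+1)/(k·n₁).
So n₁ = (1 + 1/k)·((z_{α/2} + z_β)/d)² = 1.333 × (3.277/0.85)².
n₁ = 1.333 × 14.86 = 19.8.
Round up: n₁ = 20, giving n₂ = 3 × 20 = 60.

n₁ = 20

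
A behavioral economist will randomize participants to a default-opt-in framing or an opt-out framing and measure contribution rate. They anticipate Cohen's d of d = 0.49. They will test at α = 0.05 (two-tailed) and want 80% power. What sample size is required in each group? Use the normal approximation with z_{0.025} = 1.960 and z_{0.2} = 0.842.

For two independent groups with equal n: n = 2·((z_{α/2} + z_β) / d)².
z_{α/2} + z_β = 1.960 + 0.842 = 2.802.
n = 2 × (2.802 / 0.49)² = 2 × 5.718² = 2 × 32.70 = 65.4.
Round up to the next whole participant.

n = 66 per group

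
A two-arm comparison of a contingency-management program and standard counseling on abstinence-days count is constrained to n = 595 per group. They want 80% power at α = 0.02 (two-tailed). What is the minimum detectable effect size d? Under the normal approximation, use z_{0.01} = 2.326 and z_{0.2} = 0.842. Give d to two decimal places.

d_min ≈ 0.18

For two independent groups of n = 595 each: d_min = (z_{α/2} + z_β)·√(2/n).
z-sum = 2.326 + 0.842 = 3.168.
d_min = 3.168 × √(2/595) = 3.168 × 0.0580 = 0.184.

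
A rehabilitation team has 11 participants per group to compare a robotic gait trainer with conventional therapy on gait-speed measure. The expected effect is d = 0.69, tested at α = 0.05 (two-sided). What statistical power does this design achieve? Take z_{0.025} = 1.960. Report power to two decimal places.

For two equal groups, power = Φ(d·√(n/2) − z_{α/2}).
d·√(n/2) = 0.69 × √(11/2) = 0.69 × 2.345 = 1.618.
z_β = 1.618 − 1.960 = -0.342.
Power = Φ(-0.342) = 0.366.

power ≈ 0.37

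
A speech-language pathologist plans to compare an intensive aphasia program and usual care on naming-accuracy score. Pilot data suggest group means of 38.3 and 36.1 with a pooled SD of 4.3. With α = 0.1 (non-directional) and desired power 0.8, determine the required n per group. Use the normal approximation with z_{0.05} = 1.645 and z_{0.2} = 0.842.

n = 48 per group

Cohen's d = |M₁ − M₂| / SD_pooled = |38.3 − 36.1| / 4.3 = 2.2 / 4.3 = 0.512.
For two independent groups with equal n: n = 2·((z_{α/2} + z_β) / d)².
z_{α/2} + z_β = 1.645 + 0.842 = 2.487.
n = 2 × (2.487 / 0.512)² = 2 × 4.857² = 2 × 23.59 = 47.2.
Round up to the next whole participant.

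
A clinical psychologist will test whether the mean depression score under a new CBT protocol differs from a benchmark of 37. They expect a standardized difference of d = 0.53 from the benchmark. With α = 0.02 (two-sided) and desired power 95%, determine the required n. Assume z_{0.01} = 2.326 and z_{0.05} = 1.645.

n = 57

For a one-sample test: n = ((z_{α/2} + z_β) / d)².
z_{α/2} + z_β = 2.326 + 1.645 = 3.971.
n = (3.971 / 0.53)² = 7.492² = 56.14.
Round up.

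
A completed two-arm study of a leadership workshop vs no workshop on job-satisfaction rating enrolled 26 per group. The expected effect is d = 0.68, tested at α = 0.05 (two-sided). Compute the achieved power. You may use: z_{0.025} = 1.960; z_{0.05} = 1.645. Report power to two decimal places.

For two equal groups, power = Φ(d·√(n/2) − z_{α/2}).
d·√(n/2) = 0.68 × √(26/2) = 0.68 × 3.606 = 2.452.
z_β = 2.452 − 1.960 = 0.492.
Power = Φ(0.492) = 0.689.

power ≈ 0.69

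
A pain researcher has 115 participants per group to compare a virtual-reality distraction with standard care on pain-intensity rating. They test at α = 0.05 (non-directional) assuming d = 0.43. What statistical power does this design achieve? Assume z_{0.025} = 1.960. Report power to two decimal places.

power ≈ 0.90

For two equal groups, power = Φ(d·√(n/2) − z_{α/2}).
d·√(n/2) = 0.43 × √(115/2) = 0.43 × 7.583 = 3.261.
z_β = 3.261 − 1.960 = 1.301.
Power = Φ(1.301) = 0.903.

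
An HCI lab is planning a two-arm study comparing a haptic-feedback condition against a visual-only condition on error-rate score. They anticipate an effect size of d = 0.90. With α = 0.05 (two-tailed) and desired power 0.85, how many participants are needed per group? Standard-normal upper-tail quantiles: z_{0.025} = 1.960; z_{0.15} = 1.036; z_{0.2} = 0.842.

For two independent groups with equal n: n = 2·((z_{α/2} + z_β) / d)².
z_{α/2} + z_β = 1.960 + 1.036 = 2.996.
n = 2 × (2.996 / 0.90)² = 2 × 3.329² = 2 × 11.08 = 22.2.
Round up to the next whole participant.

n = 23 per group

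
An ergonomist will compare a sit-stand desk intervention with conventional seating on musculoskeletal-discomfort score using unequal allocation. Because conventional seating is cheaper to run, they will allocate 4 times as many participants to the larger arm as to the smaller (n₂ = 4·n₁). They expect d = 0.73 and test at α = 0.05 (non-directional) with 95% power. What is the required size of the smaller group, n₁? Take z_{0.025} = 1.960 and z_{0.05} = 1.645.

n₁ = 31

With allocation ratio k = n₂/n₁ = 4, Var(x̄₁−x̄₂) = σ²(1/n₁ + 1/(k·n₁)) = σ²·(k+1)/(k·n₁).
So n₁ = (1 + 1/k)·((z_{α/2} + z_β)/d)² = 1.250 × (3.605/0.73)².
n₁ = 1.250 × 24.39 = 30.5.
Round up: n₁ = 31, giving n₂ = 4 × 31 = 124.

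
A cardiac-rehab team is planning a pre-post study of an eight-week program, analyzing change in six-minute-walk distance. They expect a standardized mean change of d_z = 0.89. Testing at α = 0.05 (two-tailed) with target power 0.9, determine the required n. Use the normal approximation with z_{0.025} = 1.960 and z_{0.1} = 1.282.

For a paired (one-sample on differences) test: n = ((z_{α/2} + z_β) / d)².
z_{α/2} + z_β = 1.960 + 1.282 = 3.242.
n = (3.242 / 0.89)² = 3.643² = 13.27.
Round up.

n = 14 pairs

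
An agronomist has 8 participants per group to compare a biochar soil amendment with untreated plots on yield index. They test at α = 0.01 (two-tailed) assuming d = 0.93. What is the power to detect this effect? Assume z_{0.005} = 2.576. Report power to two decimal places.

For two equal groups, power = Φ(d·√(n/2) − z_{α/2}).
d·√(n/2) = 0.93 × √(8/2) = 0.93 × 2.000 = 1.860.
z_β = 1.860 − 2.576 = -0.716.
Power = Φ(-0.716) = 0.237.

power ≈ 0.24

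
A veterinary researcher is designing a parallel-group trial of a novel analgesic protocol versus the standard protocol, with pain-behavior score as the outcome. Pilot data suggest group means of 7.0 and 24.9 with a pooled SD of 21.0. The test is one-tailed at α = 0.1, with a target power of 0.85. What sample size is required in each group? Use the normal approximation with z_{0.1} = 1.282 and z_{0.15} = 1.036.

Cohen's d = |M₁ − M₂| / SD_pooled = |7.0 − 24.9| / 21.0 = 17.9 / 21.0 = 0.852.
For two independent groups with equal n: n = 2·((z_{α} + z_β) / d)².
z_{α} + z_β = 1.282 + 1.036 = 2.318.
n = 2 × (2.318 / 0.852)² = 2 × 2.721² = 2 × 7.40 = 14.8.
Round up to the next whole participant.

n = 15 per group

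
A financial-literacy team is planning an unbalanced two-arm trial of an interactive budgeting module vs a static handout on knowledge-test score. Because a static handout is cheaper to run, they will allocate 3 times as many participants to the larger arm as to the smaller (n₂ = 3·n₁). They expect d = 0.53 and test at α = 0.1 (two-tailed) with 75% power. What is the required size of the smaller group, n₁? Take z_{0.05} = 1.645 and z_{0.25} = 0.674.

With allocation ratio k = n₂/n₁ = 3, Var(x̄₁−x̄₂) = σ²(1/n₁ + 1/(k·n₁)) = σ²·(k+1)/(k·n₁).
So n₁ = (1 + 1/k)·((z_{α/2} + z_β)/d)² = 1.333 × (2.319/0.53)².
n₁ = 1.333 × 19.14 = 25.5.
Round up: n₁ = 26, giving n₂ = 3 × 26 = 78.

n₁ = 26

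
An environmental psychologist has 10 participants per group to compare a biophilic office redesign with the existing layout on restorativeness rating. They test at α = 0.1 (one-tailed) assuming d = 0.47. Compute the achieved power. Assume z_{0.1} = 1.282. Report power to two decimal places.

For two equal groups, power = Φ(d·√(n/2) − z_{α}).
d·√(n/2) = 0.47 × √(10/2) = 0.47 × 2.236 = 1.051.
z_β = 1.051 − 1.282 = -0.231.
Power = Φ(-0.231) = 0.409.

power ≈ 0.41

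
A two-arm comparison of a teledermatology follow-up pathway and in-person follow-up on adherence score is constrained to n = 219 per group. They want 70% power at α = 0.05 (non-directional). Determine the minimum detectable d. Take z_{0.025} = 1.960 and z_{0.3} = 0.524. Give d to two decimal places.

d_min ≈ 0.24

For two independent groups of n = 219 each: d_min = (z_{α/2} + z_β)·√(2/n).
z-sum = 1.960 + 0.524 = 2.484.
d_min = 2.484 × √(2/219) = 2.484 × 0.0956 = 0.237.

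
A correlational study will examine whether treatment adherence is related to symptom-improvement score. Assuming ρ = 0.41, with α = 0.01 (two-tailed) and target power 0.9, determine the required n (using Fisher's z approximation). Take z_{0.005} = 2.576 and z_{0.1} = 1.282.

Fisher's z: C = ½·ln((1+r)/(1−r)) = ½·ln(2.3898) = 0.4356.
n = ((z_{α/2} + z_β)/C)² + 3.
(2.576 + 1.282) / 0.4356 = 3.858 / 0.4356 = 8.857.
n = 8.857² + 3 = 78.44 + 3 = 81.4.
Round up.

n = 82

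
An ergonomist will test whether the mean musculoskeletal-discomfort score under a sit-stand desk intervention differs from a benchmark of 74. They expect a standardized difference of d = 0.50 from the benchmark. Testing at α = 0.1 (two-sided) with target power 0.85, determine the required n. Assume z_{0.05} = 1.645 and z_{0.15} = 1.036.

For a one-sample test: n = ((z_{α/2} + z_β) / d)².
z_{α/2} + z_β = 1.645 + 1.036 = 2.681.
n = (2.681 / 0.50)² = 5.362² = 28.75.
Round up.

n = 29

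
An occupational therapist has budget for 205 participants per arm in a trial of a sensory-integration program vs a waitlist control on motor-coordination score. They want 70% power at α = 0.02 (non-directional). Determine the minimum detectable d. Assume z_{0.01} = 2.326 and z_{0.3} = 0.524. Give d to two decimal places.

d_min ≈ 0.28

For two independent groups of n = 205 each: d_min = (z_{α/2} + z_β)·√(2/n).
z-sum = 2.326 + 0.524 = 2.850.
d_min = 2.850 × √(2/205) = 2.850 × 0.0988 = 0.282.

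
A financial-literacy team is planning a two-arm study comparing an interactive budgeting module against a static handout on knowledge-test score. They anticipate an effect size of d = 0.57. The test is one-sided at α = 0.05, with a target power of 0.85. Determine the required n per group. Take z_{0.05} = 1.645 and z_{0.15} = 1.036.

n = 45 per group

For two independent groups with equal n: n = 2·((z_{α} + z_β) / d)².
z_{α} + z_β = 1.645 + 1.036 = 2.681.
n = 2 × (2.681 / 0.57)² = 2 × 4.704² = 2 × 22.12 = 44.2.
Round up to the next whole participant.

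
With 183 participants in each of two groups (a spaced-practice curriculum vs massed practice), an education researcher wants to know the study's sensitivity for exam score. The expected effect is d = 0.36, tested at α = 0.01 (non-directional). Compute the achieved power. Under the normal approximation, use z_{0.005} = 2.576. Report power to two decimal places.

For two equal groups, power = Φ(d·√(n/2) − z_{α/2}).
d·√(n/2) = 0.36 × √(183/2) = 0.36 × 9.566 = 3.444.
z_β = 3.444 − 2.576 = 0.868.
Power = Φ(0.868) = 0.807.

power ≈ 0.81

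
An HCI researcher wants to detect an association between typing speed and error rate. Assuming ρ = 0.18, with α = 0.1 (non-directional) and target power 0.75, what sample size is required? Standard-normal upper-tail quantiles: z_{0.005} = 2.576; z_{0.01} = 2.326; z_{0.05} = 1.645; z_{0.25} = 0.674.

n = 166

Fisher's z: C = ½·ln((1+r)/(1−r)) = ½·ln(1.4390) = 0.1820.
n = ((z_{α/2} + z_β)/C)² + 3.
(1.645 + 0.674) / 0.1820 = 2.319 / 0.1820 = 12.742.
n = 12.742² + 3 = 162.35 + 3 = 165.4.
Round up.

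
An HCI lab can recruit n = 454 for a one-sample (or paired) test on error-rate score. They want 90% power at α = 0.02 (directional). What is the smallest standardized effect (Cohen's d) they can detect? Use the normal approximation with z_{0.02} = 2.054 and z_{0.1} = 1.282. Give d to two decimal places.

d_min ≈ 0.16

For a single sample (or paired design) of n = 454: d_min = (z_{α} + z_β)/√n.
z-sum = 2.054 + 1.282 = 3.336.
d_min = 3.336 / √454 = 3.336 / 21.307 = 0.157.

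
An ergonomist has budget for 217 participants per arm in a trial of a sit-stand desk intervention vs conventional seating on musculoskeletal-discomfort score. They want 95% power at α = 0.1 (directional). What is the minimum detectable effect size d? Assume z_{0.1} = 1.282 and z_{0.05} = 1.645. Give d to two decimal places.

For two independent groups of n = 217 each: d_min = (z_{α} + z_β)·√(2/n).
z-sum = 1.282 + 1.645 = 2.927.
d_min = 2.927 × √(2/217) = 2.927 × 0.0960 = 0.281.

d_min ≈ 0.28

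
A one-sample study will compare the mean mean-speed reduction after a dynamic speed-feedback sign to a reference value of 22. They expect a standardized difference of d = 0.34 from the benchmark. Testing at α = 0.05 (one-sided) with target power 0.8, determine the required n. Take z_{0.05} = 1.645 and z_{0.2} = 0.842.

For a one-sample test: n = ((z_{α} + z_β) / d)².
z_{α} + z_β = 1.645 + 0.842 = 2.487.
n = (2.487 / 0.34)² = 7.315² = 53.50.
Round up.

n = 54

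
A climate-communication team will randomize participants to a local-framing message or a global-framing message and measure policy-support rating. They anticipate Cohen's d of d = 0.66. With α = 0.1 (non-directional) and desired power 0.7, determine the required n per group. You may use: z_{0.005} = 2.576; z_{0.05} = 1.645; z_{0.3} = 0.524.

For two independent groups with equal n: n = 2·((z_{α/2} + z_β) / d)².
z_{α/2} + z_β = 1.645 + 0.524 = 2.169.
n = 2 × (2.169 / 0.66)² = 2 × 3.286² = 2 × 10.80 = 21.6.
Round up to the next whole participant.

n = 22 per group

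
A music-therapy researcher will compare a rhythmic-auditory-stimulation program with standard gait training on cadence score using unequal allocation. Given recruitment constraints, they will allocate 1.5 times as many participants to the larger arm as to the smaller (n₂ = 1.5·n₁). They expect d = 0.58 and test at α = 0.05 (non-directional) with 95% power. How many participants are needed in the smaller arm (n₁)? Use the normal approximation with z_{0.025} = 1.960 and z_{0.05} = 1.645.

With allocation ratio k = n₂/n₁ = 1.5, Var(x̄₁−x̄₂) = σ²(1/n₁ + 1/(k·n₁)) = σ²·(k+1)/(k·n₁).
So n₁ = (1 + 1/k)·((z_{α/2} + z_β)/d)² = 1.667 × (3.605/0.58)².
n₁ = 1.667 × 38.63 = 64.4.
Round up: n₁ = 65, giving n₂ = ⌈1.5 × 65⌉ = ⌈97.5⌉ = 98.

n₁ = 65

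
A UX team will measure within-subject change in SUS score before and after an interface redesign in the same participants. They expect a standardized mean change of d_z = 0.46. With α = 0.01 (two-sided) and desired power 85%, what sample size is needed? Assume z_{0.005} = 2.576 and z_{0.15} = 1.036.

n = 62 pairs

For a paired (one-sample on differences) test: n = ((z_{α/2} + z_β) / d)².
z_{α/2} + z_β = 2.576 + 1.036 = 3.612.
n = (3.612 / 0.46)² = 7.852² = 61.66.
Round up.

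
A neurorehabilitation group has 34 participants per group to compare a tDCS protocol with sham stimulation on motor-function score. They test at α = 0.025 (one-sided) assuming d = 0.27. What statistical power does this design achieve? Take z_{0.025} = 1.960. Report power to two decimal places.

For two equal groups, power = Φ(d·√(n/2) − z_{α}).
d·√(n/2) = 0.27 × √(34/2) = 0.27 × 4.123 = 1.113.
z_β = 1.113 − 1.960 = -0.847.
Power = Φ(-0.847) = 0.199.

power ≈ 0.20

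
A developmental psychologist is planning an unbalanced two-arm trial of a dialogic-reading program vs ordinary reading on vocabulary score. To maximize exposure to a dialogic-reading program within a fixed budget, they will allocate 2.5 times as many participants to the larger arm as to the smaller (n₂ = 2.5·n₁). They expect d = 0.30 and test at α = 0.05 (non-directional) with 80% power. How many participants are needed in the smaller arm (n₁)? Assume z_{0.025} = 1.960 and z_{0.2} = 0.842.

n₁ = 123

With allocation ratio k = n₂/n₁ = 2.5, Var(x̄₁−x̄₂) = σ²(1/n₁ + 1/(k·n₁)) = σ²·(k+1)/(k·n₁).
So n₁ = (1 + 1/k)·((z_{α/2} + z_β)/d)² = 1.400 × (2.802/0.30)².
n₁ = 1.400 × 87.24 = 122.1.
Round up: n₁ = 123, giving n₂ = ⌈2.5 × 123⌉ = ⌈307.5⌉ = 308.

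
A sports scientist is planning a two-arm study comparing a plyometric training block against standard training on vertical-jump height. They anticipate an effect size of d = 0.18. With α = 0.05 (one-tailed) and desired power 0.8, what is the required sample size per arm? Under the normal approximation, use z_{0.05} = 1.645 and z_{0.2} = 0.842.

For two independent groups with equal n: n = 2·((z_{α} + z_β) / d)².
z_{α} + z_β = 1.645 + 0.842 = 2.487.
n = 2 × (2.487 / 0.18)² = 2 × 13.817² = 2 × 190.90 = 381.8.
Round up to the next whole participant.

n = 382 per group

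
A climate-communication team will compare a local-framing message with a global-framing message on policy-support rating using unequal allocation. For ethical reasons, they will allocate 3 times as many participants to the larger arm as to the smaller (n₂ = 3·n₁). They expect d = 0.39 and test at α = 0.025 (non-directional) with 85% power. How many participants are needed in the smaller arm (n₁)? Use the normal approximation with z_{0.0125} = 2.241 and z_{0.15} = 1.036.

n₁ = 95

With allocation ratio k = n₂/n₁ = 3, Var(x̄₁−x̄₂) = σ²(1/n₁ + 1/(k·n₁)) = σ²·(k+1)/(k·n₁).
So n₁ = (1 + 1/k)·((z_{α/2} + z_β)/d)² = 1.333 × (3.277/0.39)².
n₁ = 1.333 × 70.60 = 94.1.
Round up: n₁ = 95, giving n₂ = 3 × 95 = 285.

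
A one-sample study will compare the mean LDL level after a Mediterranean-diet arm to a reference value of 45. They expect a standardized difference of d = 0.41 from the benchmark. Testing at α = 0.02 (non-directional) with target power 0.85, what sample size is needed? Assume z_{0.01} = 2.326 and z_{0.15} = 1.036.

n = 68

For a one-sample test: n = ((z_{α/2} + z_β) / d)².
z_{α/2} + z_β = 2.326 + 1.036 = 3.362.
n = (3.362 / 0.41)² = 8.200² = 67.24.
Round up.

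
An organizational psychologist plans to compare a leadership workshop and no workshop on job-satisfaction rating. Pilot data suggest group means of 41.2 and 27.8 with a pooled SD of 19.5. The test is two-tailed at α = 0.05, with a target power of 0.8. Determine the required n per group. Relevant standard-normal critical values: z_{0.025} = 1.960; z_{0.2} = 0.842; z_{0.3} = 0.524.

n = 34 per group

Cohen's d = |M₁ − M₂| / SD_pooled = |41.2 − 27.8| / 19.5 = 13.4 / 19.5 = 0.687.
For two independent groups with equal n: n = 2·((z_{α/2} + z_β) / d)².
z_{α/2} + z_β = 1.960 + 0.842 = 2.802.
n = 2 × (2.802 / 0.687)² = 2 × 4.079² = 2 × 16.63 = 33.3.
Round up to the next whole participant.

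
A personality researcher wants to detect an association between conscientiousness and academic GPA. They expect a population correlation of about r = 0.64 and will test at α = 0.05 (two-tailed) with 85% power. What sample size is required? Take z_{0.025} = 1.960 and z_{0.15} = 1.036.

n = 19

Fisher's z: C = ½·ln((1+r)/(1−r)) = ½·ln(4.5556) = 0.7582.
n = ((z_{α/2} + z_β)/C)² + 3.
(1.960 + 1.036) / 0.7582 = 2.996 / 0.7582 = 3.951.
n = 3.951² + 3 = 15.61 + 3 = 18.6.
Round up.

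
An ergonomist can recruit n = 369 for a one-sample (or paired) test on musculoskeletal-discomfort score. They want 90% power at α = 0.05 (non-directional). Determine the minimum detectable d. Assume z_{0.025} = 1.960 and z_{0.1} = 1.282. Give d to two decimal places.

d_min ≈ 0.17

For a single sample (or paired design) of n = 369: d_min = (z_{α/2} + z_β)/√n.
z-sum = 1.960 + 1.282 = 3.242.
d_min = 3.242 / √369 = 3.242 / 19.209 = 0.169.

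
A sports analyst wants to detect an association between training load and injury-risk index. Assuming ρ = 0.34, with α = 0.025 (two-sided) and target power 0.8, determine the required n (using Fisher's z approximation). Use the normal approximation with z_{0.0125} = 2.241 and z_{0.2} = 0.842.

Fisher's z: C = ½·ln((1+r)/(1−r)) = ½·ln(2.0303) = 0.3541.
n = ((z_{α/2} + z_β)/C)² + 3.
(2.241 + 0.842) / 0.3541 = 3.083 / 0.3541 = 8.707.
n = 8.707² + 3 = 75.80 + 3 = 78.8.
Round up.

n = 79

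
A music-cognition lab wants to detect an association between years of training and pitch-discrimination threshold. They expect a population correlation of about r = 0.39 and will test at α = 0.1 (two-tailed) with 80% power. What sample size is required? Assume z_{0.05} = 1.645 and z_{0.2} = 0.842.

n = 40

Fisher's z: C = ½·ln((1+r)/(1−r)) = ½·ln(2.2787) = 0.4118.
n = ((z_{α/2} + z_β)/C)² + 3.
(1.645 + 0.842) / 0.4118 = 2.487 / 0.4118 = 6.039.
n = 6.039² + 3 = 36.47 + 3 = 39.5.
Round up.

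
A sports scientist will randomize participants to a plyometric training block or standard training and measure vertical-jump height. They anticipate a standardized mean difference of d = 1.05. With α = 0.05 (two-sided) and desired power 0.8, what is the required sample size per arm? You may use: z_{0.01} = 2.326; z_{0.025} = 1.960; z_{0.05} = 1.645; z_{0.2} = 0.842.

n = 15 per group

For two independent groups with equal n: n = 2·((z_{α/2} + z_β) / d)².
z_{α/2} + z_β = 1.960 + 0.842 = 2.802.
n = 2 × (2.802 / 1.05)² = 2 × 2.669² = 2 × 7.12 = 14.2.
Round up to the next whole participant.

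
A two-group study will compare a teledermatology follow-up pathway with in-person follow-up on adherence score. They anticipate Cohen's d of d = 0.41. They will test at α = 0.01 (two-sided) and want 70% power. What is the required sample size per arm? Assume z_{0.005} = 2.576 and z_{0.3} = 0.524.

For two independent groups with equal n: n = 2·((z_{α/2} + z_β) / d)².
z_{α/2} + z_β = 2.576 + 0.524 = 3.100.
n = 2 × (3.100 / 0.41)² = 2 × 7.561² = 2 × 57.17 = 114.3.
Round up to the next whole participant.

n = 115 per group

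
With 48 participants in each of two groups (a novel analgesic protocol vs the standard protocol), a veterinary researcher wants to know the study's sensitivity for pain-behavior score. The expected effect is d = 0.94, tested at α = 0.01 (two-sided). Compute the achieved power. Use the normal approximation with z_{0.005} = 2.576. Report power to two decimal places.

For two equal groups, power = Φ(d·√(n/2) − z_{α/2}).
d·√(n/2) = 0.94 × √(48/2) = 0.94 × 4.899 = 4.605.
z_β = 4.605 − 2.576 = 2.029.
Power = Φ(2.029) = 0.979.

power ≈ 0.98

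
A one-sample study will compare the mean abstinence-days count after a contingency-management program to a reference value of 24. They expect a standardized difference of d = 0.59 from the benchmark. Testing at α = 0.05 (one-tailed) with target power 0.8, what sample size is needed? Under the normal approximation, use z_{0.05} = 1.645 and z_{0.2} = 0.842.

n = 18

For a one-sample test: n = ((z_{α} + z_β) / d)².
z_{α} + z_β = 1.645 + 0.842 = 2.487.
n = (2.487 / 0.59)² = 4.215² = 17.77.
Round up.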